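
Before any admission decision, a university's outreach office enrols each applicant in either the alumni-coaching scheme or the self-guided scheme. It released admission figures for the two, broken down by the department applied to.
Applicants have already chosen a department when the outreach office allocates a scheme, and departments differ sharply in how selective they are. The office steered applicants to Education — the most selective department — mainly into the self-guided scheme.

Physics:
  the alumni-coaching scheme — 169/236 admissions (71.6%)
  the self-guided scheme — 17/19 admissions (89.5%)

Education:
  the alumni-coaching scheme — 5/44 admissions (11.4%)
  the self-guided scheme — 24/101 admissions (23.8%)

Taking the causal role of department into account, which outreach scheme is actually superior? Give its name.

the self-guided scheme

The stratified and pooled comparisons disagree (the self-guided scheme wins within each department; the alumni-coaching scheme wins overall), so the answer turns on the causal role of department.
The imbalance in department arose from how applicants were allocated, not from anything the outreach scheme did; and department independently affects the outcome. The pooled gap is confounded — condition on department.
Within each level — Physics: 71.6% vs 89.5%; Education: 11.4% vs 23.8% — the self-guided scheme is higher every time.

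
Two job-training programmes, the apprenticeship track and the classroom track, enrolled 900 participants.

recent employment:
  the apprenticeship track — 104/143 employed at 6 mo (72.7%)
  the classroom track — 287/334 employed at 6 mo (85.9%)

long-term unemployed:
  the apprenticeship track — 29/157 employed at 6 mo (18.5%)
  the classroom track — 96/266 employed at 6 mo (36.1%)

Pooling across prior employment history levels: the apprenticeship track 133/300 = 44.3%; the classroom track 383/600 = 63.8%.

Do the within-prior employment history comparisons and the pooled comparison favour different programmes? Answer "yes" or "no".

no

Within each prior employment history level (recent employment 72.7% vs 85.9%; long-term unemployed 18.5% vs 36.1%), the classroom track has the higher rate every time. Pooled: 44.3% vs 63.8% — the classroom track has the higher rate overall. They agree.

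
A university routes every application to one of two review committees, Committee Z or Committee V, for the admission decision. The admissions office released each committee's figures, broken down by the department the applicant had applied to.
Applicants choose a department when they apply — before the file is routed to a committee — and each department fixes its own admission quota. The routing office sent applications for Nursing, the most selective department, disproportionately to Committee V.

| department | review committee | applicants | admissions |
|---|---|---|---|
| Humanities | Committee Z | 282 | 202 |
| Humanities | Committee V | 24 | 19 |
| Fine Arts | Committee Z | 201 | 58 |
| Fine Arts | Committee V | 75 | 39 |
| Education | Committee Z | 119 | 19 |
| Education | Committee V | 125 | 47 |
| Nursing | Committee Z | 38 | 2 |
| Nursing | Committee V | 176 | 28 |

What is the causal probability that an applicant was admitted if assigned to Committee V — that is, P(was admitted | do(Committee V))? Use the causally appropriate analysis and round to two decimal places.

0.49

Department is set before the review committee has any effect — it is not caused by the review committee — and it independently drives the outcome. That makes it a confounder, so the causal comparison is within department levels.
Standardising Committee V to the population department mix: 0.294·19/24 + 0.265·39/75 + 0.235·47/125 + 0.206·28/176 = 0.492.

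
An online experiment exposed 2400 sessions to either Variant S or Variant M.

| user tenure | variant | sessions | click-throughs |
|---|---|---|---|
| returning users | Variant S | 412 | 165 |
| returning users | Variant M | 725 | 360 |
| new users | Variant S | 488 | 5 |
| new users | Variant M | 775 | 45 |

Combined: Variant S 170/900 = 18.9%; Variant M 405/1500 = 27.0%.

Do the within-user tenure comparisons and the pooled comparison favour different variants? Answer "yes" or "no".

no

Within each user tenure level (returning users 40.0% vs 49.7%; new users 1.0% vs 5.8%), Variant M has the higher rate every time. Pooled: 18.9% vs 27.0% — Variant M has the higher rate overall. They agree.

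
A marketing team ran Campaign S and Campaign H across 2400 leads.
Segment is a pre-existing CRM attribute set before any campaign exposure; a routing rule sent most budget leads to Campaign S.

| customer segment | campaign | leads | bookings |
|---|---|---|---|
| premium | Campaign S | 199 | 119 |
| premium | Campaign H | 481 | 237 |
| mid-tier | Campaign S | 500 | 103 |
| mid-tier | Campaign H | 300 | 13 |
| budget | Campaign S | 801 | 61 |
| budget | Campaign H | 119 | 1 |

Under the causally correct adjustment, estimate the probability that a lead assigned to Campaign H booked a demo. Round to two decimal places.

0.16

Here customer segment is a common cause — it drives both which campaign a case falls under and the outcome. The crude comparison mixes populations; the stratum-specific rates are the causally relevant ones.
Standardising Campaign H to the population customer segment mix: 0.283·237/481 + 0.333·13/300 + 0.383·1/119 = 0.157.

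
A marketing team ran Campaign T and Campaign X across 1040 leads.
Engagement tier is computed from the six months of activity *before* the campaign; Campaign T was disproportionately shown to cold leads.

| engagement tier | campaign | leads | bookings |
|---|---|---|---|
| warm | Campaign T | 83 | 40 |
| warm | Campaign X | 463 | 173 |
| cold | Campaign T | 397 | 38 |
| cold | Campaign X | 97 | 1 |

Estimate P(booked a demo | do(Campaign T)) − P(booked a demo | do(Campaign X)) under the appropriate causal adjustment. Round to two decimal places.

+0.10

Here engagement tier is a common cause — it drives both which campaign a case falls under and the outcome. The crude comparison mixes populations; the stratum-specific rates are the causally relevant ones.
Adjusting over the population distribution of engagement tier: 0.525·(0.482−0.374) + 0.475·(0.096−0.010) = +0.097.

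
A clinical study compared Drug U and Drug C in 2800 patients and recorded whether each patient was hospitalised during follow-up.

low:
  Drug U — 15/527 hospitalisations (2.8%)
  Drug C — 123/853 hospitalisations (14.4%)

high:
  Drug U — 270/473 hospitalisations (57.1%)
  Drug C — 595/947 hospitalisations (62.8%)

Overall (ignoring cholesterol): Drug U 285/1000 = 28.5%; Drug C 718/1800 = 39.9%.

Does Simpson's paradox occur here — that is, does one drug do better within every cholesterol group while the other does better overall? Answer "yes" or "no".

Within each cholesterol level (low 2.8% vs 14.4%; high 57.1% vs 62.8%), Drug U has the lower rate every time. Pooled: 28.5% vs 39.9% — Drug U has the lower rate overall. They agree.

no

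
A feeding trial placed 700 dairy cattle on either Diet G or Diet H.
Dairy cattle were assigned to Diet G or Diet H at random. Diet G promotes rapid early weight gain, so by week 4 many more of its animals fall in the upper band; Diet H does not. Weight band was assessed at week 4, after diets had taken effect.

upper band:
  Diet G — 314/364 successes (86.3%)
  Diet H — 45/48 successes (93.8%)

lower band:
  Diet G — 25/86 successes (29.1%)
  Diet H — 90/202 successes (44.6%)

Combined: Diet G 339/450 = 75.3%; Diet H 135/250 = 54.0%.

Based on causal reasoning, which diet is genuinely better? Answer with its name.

Diet H is higher inside every week-4 weight band stratum but Diet G is higher in aggregate. Whether to stratify depends on how week-4 weight band relates to the diet.
Week-4 weight band here is a post-treatment variable shaped by the diet; conditioning on it would introduce bias rather than remove it. The overall comparison is the causal one.
Pooled: Diet G 75.3% vs Diet H 54.0%; Diet G is higher overall.

Diet G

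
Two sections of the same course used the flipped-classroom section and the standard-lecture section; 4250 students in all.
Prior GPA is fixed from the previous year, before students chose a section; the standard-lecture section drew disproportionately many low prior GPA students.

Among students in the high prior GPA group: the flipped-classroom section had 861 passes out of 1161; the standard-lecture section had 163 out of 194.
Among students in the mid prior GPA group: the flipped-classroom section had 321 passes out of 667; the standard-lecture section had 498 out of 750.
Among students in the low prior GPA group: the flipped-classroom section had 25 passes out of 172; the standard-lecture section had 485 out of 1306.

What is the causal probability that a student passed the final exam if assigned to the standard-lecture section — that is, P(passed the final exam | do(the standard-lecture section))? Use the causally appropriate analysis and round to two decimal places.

Since prior GPA band is a pre-existing factor (not a product of the teaching method) and it affects the outcome on its own, it is a confounder. The stratified rates, not the pooled rate, identify the causal effect.
Standardising the standard-lecture section to the population prior GPA band mix: 0.319·163/194 + 0.333·498/750 + 0.348·485/1306 = 0.618.

0.62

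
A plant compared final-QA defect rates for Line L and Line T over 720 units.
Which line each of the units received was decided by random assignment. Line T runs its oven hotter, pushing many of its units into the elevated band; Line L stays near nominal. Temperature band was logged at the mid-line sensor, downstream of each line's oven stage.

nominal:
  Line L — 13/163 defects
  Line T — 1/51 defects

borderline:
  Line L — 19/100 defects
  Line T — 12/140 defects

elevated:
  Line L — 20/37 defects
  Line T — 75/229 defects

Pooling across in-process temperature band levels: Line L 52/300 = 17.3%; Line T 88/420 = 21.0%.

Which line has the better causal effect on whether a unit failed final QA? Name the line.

Stratifying would compare lines among units the lines themselves sorted into in-process temperature band groups — a form of selection on an intermediate. The unconditioned pooled rates give the total causal effect.
Pooled: Line L 17.3% vs Line T 21.0%; Line L is lower overall.

Line L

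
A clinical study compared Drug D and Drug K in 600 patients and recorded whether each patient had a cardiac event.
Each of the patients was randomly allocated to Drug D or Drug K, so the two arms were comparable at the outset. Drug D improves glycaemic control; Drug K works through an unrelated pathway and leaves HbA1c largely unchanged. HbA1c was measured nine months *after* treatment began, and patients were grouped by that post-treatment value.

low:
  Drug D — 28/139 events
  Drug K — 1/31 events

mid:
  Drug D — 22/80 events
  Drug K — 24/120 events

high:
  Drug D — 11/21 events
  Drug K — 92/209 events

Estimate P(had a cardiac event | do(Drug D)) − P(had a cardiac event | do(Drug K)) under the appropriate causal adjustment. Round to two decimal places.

Drug K is lower inside every HbA1c stratum but Drug D is lower in aggregate. Whether to stratify depends on how HbA1c relates to the drug.
The distribution of HbA1c is itself part of what the drug does — it is an intermediate outcome. Holding it fixed would remove that part of the effect; the total effect is the pooled difference.
The causal difference is the pooled difference: 0.254 − 0.325 = -0.071.

-0.07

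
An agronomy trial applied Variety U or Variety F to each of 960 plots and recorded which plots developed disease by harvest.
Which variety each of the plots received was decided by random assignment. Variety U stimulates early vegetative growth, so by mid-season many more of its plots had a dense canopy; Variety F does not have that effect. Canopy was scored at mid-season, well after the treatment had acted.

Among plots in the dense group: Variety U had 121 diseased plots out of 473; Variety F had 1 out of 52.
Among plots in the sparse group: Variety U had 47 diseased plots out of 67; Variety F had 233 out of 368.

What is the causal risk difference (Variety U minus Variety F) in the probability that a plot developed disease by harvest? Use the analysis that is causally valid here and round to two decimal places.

-0.25

Within every mid-season canopy level Variety F has the lower rate, yet pooled Variety U does — Simpson's reversal.
Mid-season canopy is downstream of the variety. One should not condition on a consequence of treatment, so the overall rates are the right comparison.
The causal difference is the pooled difference: 0.311 − 0.557 = -0.246.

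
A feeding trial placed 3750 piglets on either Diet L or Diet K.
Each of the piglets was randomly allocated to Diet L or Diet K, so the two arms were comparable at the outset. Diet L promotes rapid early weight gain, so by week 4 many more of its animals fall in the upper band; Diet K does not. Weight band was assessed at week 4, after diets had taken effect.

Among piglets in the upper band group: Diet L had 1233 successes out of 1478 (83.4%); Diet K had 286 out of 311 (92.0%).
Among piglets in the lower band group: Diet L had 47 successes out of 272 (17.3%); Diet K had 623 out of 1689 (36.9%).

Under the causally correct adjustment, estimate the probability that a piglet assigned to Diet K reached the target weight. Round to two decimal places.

Within every week-4 weight band level Diet K has the higher rate, yet pooled Diet L does — Simpson's reversal.
Stratifying would compare diets among piglets the diets themselves sorted into week-4 weight band groups — a form of selection on an intermediate. The unconditioned pooled rates give the total causal effect.
So P(outcome | do(Diet K)) is just the pooled rate for Diet K: 909/2000 = 0.455.

0.45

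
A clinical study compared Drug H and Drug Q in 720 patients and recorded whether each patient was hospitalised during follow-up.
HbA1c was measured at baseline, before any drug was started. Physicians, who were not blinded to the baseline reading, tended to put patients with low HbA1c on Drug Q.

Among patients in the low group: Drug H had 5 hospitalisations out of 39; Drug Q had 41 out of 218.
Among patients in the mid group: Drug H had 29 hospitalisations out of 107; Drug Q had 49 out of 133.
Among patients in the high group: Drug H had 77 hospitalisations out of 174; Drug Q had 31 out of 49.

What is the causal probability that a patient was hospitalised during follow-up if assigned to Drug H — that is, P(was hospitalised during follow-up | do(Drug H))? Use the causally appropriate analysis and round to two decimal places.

0.27

Drug H is lower inside every HbA1c stratum but Drug Q is lower in aggregate. Whether to stratify depends on how HbA1c relates to the drug.
HbA1c differs across drugs for reasons unrelated to any effect of the drug itself, and it separately predicts the outcome — a classic confounder. We must compare within HbA1c levels.
Standardising Drug H to the population HbA1c mix: 0.357·5/39 + 0.333·29/107 + 0.310·77/174 = 0.273.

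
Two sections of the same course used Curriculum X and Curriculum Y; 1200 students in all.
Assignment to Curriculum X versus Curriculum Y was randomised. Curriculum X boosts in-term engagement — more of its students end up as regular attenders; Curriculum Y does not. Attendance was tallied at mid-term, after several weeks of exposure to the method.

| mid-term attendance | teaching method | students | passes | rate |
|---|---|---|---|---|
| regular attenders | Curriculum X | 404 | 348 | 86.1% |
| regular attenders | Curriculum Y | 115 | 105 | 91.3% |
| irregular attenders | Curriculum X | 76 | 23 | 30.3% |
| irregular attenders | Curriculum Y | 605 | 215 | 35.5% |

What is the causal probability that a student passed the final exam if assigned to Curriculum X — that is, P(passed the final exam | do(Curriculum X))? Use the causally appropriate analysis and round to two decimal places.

The mid-term attendance-specific comparison favours Curriculum Y throughout, but the pooled figures favour Curriculum X. The question is whether to condition on mid-term attendance.
Because the teaching method influences mid-term attendance, mid-term attendance is a post-treatment mediator, not a confounder. Stratifying on it would bias the estimate; the causal effect is the crude pooled difference.
So P(outcome | do(Curriculum X)) is just the pooled rate for Curriculum X: 371/480 = 0.773.

0.77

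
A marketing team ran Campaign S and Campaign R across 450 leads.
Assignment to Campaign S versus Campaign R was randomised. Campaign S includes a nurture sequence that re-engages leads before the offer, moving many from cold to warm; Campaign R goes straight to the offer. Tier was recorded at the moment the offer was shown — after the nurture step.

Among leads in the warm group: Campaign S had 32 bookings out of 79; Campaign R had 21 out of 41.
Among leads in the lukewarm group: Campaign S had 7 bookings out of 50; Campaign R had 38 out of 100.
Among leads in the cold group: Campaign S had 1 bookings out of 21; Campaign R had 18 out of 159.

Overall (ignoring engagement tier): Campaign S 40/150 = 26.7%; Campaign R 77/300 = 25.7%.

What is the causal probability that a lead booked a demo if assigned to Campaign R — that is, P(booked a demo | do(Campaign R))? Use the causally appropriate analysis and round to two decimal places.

0.26

Engagement tier is recorded after the campaign and is itself shifted by it — it sits on the causal path from campaign to outcome. Conditioning on a mediator would strip out part of the effect we want; the pooled comparison gives the total causal effect.
So P(outcome | do(Campaign R)) is just the pooled rate for Campaign R: 77/300 = 0.257.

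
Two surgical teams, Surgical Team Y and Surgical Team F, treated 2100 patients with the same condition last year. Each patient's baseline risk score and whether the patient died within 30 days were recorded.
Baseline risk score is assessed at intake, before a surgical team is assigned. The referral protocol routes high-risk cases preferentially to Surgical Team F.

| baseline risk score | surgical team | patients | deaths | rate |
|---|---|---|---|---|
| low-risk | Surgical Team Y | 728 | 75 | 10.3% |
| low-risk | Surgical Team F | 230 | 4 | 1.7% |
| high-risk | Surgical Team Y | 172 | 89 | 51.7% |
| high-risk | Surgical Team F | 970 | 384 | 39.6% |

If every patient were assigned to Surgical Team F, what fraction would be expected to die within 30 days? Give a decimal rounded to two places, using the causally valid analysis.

Within every baseline risk score level Surgical Team F has the lower rate, yet pooled Surgical Team Y does — Simpson's reversal.
Baseline risk score satisfies the back-door criterion: it is not a descendant of the surgical team, and it blocks the spurious path from surgical team to outcome. Adjusting for it (i.e., using the within-baseline risk score rates) gives the causal effect.
Standardising Surgical Team F to the population baseline risk score mix: 0.456·4/230 + 0.544·384/970 = 0.223.

0.22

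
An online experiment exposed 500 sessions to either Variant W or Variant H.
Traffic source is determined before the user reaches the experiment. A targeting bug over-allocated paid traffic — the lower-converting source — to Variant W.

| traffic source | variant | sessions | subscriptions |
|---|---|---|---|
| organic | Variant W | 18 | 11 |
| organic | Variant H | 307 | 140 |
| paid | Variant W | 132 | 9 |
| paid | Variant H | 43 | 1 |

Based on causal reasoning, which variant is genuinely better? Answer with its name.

Variant W

Variant W is higher inside every traffic source stratum but Variant H is higher in aggregate. Whether to stratify depends on how traffic source relates to the variant.
Here traffic source is a common cause — it drives both which variant a case falls under and the outcome. The crude comparison mixes populations; the stratum-specific rates are the causally relevant ones.
Within each level — organic: 61.1% vs 45.6%; paid: 6.8% vs 2.3% — Variant W is higher every time.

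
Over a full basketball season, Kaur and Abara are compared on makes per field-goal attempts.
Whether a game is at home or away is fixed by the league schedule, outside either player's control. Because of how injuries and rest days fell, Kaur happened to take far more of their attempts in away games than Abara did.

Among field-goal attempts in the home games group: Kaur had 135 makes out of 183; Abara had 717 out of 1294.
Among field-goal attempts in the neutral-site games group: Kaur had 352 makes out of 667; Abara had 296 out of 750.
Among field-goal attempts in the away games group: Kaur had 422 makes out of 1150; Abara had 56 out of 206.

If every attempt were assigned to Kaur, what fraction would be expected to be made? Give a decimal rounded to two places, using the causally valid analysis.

Game venue differs across players for reasons unrelated to any effect of the player itself, and it separately predicts the outcome — a classic confounder. We must compare within game venue levels.
Standardising Kaur to the population game venue mix: 0.348·135/183 + 0.333·352/667 + 0.319·422/1150 = 0.549.

0.55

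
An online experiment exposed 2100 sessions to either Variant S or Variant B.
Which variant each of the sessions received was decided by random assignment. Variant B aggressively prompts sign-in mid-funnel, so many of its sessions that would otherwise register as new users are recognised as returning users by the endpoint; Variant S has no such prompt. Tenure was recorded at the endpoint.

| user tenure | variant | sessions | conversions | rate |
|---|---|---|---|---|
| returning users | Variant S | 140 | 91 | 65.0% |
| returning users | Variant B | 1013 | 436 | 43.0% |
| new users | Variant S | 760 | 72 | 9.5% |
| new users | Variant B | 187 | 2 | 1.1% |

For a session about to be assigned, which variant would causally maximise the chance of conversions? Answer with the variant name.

User tenure lies on the pathway variant → user tenure → outcome, so adjusting for it blocks the indirect effect. For the total causal effect of variant, use the unadjusted pooled rates.
Pooled: Variant S 18.1% vs Variant B 36.5%; Variant B is higher overall.

Variant B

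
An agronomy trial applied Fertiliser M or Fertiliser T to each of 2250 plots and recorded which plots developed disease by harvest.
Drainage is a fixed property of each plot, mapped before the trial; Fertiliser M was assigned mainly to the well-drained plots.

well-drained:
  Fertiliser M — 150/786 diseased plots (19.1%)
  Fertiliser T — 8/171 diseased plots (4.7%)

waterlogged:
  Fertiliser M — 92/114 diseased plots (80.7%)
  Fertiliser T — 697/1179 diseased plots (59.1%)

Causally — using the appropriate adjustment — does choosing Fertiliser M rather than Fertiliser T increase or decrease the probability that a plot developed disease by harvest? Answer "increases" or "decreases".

Field drainage is set before the fertiliser has any effect — it is not caused by the fertiliser — and it independently drives the outcome. That makes it a confounder, so the causal comparison is within field drainage levels.
Within each level — well-drained: 19.1% vs 4.7%; waterlogged: 80.7% vs 59.1% — Fertiliser T is lower every time.

increases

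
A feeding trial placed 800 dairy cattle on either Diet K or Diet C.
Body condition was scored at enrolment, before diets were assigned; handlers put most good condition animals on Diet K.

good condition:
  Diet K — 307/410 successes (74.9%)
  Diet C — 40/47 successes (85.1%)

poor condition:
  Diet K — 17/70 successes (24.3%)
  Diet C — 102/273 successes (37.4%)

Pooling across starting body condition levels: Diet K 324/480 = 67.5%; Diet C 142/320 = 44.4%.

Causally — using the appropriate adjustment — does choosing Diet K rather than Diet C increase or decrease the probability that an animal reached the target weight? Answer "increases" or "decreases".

The imbalance in starting body condition arose from how dairy cattle were allocated, not from anything the diet did; and starting body condition independently affects the outcome. The pooled gap is confounded — condition on starting body condition.
Within each level — good condition: 74.9% vs 85.1%; poor condition: 24.3% vs 37.4% — Diet C is higher every time.

decreases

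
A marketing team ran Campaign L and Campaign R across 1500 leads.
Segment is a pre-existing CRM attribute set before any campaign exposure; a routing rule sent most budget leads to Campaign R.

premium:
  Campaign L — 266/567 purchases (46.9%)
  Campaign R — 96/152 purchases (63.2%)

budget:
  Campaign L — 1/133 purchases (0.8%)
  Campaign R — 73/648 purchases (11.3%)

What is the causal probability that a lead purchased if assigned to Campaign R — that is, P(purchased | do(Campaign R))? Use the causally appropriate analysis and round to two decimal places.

The stratified and pooled comparisons disagree (Campaign R wins within each customer segment; Campaign L wins overall), so the answer turns on the causal role of customer segment.
Nothing the campaign does changes customer segment; the imbalance is an allocation artefact. With customer segment also predicting the outcome, the pooled figure is confounded, and the within-stratum comparison is the causal one.
Standardising Campaign R to the population customer segment mix: 0.479·96/152 + 0.521·73/648 = 0.361.

0.36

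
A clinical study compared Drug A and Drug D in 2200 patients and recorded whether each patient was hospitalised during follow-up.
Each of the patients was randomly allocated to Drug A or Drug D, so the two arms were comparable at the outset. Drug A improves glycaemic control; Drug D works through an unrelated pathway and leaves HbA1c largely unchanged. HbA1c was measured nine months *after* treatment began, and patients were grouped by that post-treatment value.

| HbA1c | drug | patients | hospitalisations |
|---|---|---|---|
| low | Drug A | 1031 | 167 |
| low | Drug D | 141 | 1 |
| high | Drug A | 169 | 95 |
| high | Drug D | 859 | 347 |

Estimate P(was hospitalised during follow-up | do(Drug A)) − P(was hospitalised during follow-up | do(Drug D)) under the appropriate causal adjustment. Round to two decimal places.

-0.13

Within every HbA1c level Drug D has the lower rate, yet pooled Drug A does — Simpson's reversal.
HbA1c lies on the pathway drug → HbA1c → outcome, so adjusting for it blocks the indirect effect. For the total causal effect of drug, use the unadjusted pooled rates.
The causal difference is the pooled difference: 0.218 − 0.348 = -0.130.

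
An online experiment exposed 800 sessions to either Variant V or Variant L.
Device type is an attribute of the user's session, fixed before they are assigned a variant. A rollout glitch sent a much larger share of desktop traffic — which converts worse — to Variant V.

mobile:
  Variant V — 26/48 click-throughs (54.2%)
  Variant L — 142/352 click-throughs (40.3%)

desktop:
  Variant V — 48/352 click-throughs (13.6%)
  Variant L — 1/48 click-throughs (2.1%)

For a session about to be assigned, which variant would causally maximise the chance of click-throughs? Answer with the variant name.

The stratified and pooled comparisons disagree (Variant V wins within each device type; Variant L wins overall), so the answer turns on the causal role of device type.
Device type satisfies the back-door criterion: it is not a descendant of the variant, and it blocks the spurious path from variant to outcome. Adjusting for it (i.e., using the within-device type rates) gives the causal effect.
Within each level — mobile: 54.2% vs 40.3%; desktop: 13.6% vs 2.1% — Variant V is higher every time.

Variant V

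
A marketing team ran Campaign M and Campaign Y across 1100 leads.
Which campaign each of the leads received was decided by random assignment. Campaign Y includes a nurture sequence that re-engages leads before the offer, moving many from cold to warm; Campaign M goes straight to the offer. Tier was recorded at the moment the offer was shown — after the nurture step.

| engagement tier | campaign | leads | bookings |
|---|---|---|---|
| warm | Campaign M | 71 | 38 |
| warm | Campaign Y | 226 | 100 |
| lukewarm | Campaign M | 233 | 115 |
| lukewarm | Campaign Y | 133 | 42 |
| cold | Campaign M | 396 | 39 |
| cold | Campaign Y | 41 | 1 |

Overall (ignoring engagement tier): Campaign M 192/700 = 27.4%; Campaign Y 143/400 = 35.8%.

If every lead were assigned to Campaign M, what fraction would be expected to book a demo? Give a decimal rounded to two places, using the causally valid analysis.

0.27

The stratified and pooled comparisons disagree (Campaign M wins within each engagement tier; Campaign Y wins overall), so the answer turns on the causal role of engagement tier.
Engagement tier lies on the pathway campaign → engagement tier → outcome, so adjusting for it blocks the indirect effect. For the total causal effect of campaign, use the unadjusted pooled rates.
So P(outcome | do(Campaign M)) is just the pooled rate for Campaign M: 192/700 = 0.274.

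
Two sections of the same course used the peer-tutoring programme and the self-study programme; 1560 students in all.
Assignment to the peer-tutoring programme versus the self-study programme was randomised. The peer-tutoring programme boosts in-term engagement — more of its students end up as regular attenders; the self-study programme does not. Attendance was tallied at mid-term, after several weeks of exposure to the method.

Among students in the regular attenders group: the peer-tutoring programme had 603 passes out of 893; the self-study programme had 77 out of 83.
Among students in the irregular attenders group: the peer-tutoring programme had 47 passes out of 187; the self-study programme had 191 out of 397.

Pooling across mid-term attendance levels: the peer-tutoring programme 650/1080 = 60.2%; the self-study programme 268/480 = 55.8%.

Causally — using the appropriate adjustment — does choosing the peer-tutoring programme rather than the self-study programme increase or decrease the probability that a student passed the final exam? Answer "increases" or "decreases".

The stratified and pooled comparisons disagree (the self-study programme wins within each mid-term attendance; the peer-tutoring programme wins overall), so the answer turns on the causal role of mid-term attendance.
Mid-term attendance is downstream of the teaching method. One should not condition on a consequence of treatment, so the overall rates are the right comparison.
Pooled: the peer-tutoring programme 60.2% vs the self-study programme 55.8%; the peer-tutoring programme is higher overall.

increases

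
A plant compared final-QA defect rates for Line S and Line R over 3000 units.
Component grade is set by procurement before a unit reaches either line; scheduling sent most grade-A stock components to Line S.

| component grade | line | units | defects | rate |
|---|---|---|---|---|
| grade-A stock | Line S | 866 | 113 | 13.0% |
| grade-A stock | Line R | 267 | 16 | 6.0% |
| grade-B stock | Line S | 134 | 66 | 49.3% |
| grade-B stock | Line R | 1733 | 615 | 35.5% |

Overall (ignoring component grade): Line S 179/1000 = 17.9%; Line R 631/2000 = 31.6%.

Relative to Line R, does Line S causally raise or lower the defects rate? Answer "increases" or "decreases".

increases

The imbalance in component grade arose from how units were allocated, not from anything the line did; and component grade independently affects the outcome. The pooled gap is confounded — condition on component grade.
Within each level — grade-A stock: 13.0% vs 6.0%; grade-B stock: 49.3% vs 35.5% — Line R is lower every time.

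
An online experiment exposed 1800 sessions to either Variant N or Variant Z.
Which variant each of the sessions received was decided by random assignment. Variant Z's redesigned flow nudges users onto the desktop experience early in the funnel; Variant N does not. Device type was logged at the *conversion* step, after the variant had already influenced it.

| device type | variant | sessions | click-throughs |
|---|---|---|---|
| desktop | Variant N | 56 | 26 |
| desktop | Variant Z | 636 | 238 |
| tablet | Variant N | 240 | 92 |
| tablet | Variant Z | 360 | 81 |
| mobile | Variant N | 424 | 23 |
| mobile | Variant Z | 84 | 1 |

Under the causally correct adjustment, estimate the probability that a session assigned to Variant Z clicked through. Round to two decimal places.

Within every device type level Variant N has the higher rate, yet pooled Variant Z does — Simpson's reversal.
Device type is downstream of the variant. One should not condition on a consequence of treatment, so the overall rates are the right comparison.
So P(outcome | do(Variant Z)) is just the pooled rate for Variant Z: 320/1080 = 0.296.

0.30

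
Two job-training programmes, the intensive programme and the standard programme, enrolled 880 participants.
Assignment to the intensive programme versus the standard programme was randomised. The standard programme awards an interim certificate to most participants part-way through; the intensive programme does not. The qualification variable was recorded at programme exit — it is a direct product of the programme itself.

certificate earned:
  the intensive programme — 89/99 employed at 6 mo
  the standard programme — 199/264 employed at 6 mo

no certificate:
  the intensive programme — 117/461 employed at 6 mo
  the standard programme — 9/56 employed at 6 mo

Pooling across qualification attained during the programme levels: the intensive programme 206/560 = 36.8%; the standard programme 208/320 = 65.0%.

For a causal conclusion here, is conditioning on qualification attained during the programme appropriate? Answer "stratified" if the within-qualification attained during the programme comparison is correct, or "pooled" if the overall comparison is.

The distribution of qualification attained during the programme is itself part of what the programme does — it is an intermediate outcome. Holding it fixed would remove that part of the effect; the total effect is the pooled difference.
Pooled: the intensive programme 36.8% vs the standard programme 65.0%; the standard programme is higher overall.

pooled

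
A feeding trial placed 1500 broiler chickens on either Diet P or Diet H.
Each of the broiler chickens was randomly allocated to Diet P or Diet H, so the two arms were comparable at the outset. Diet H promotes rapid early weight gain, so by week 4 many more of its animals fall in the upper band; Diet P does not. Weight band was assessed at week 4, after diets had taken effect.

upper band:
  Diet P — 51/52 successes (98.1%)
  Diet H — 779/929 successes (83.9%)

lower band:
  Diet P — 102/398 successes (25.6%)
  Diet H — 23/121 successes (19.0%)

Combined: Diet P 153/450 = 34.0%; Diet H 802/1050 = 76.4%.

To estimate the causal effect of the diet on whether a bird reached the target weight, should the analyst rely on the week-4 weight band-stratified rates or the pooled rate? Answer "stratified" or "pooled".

pooled

The week-4 weight band-specific comparison favours Diet P throughout, but the pooled figures favour Diet H. The question is whether to condition on week-4 weight band.
Week-4 weight band here is a post-treatment variable shaped by the diet; conditioning on it would introduce bias rather than remove it. The overall comparison is the causal one.
Pooled: Diet P 34.0% vs Diet H 76.4%; Diet H is higher overall.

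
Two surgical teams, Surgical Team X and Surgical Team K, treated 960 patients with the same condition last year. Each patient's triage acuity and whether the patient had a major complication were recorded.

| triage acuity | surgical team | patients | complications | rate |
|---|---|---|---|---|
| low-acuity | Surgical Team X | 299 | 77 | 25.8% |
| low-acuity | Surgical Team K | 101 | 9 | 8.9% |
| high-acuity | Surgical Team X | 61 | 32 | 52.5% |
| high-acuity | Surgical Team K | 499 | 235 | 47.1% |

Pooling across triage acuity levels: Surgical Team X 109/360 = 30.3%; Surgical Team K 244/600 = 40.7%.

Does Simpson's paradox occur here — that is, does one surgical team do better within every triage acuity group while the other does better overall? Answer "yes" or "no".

Within each triage acuity level (low-acuity 25.8% vs 8.9%; high-acuity 52.5% vs 47.1%), Surgical Team K has the lower rate every time. Pooled: 30.3% vs 40.7% — Surgical Team X has the lower rate overall. The two comparisons disagree.

yes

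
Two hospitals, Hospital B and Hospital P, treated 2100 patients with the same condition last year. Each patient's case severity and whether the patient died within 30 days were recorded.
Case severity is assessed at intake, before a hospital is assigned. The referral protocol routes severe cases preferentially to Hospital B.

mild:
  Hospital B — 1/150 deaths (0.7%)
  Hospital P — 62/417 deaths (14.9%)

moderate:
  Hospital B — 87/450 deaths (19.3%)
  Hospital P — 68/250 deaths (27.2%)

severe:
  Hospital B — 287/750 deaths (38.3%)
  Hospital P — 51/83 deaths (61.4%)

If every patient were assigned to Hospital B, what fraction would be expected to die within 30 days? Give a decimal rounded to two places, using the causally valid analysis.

Hospital B is lower inside every case severity stratum but Hospital P is lower in aggregate. Whether to stratify depends on how case severity relates to the hospital.
Case severity satisfies the back-door criterion: it is not a descendant of the hospital, and it blocks the spurious path from hospital to outcome. Adjusting for it (i.e., using the within-case severity rates) gives the causal effect.
Standardising Hospital B to the population case severity mix: 0.270·1/150 + 0.333·87/450 + 0.397·287/750 = 0.218.

0.22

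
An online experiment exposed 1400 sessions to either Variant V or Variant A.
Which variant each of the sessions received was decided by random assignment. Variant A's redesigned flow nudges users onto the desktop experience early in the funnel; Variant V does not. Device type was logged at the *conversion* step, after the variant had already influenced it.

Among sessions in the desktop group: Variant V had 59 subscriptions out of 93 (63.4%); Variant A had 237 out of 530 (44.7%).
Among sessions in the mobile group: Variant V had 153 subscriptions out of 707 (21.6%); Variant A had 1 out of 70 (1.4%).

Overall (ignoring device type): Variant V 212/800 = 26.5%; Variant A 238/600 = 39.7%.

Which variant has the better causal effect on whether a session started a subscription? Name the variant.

Within every device type level Variant V has the higher rate, yet pooled Variant A does — Simpson's reversal.
The distribution of device type is itself part of what the variant does — it is an intermediate outcome. Holding it fixed would remove that part of the effect; the total effect is the pooled difference.
Pooled: Variant V 26.5% vs Variant A 39.7%; Variant A is higher overall.

Variant A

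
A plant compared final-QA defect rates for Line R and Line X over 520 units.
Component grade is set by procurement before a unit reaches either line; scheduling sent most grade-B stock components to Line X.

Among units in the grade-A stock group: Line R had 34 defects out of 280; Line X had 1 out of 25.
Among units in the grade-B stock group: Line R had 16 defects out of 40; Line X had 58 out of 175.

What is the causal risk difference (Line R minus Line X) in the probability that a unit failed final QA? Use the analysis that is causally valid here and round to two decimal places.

Within every component grade level Line X has the lower rate, yet pooled Line R does — Simpson's reversal.
Component grade is set before the line has any effect — it is not caused by the line — and it independently drives the outcome. That makes it a confounder, so the causal comparison is within component grade levels.
Adjusting over the population distribution of component grade: 0.587·(0.121−0.040) + 0.413·(0.400−0.331) = +0.076.

+0.08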